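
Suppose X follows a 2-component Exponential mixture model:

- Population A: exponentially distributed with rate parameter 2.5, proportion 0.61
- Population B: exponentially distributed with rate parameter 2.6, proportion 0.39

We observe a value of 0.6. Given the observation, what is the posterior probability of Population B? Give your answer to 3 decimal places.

P(component k | x) = π_k·f_k(x) / marginal(x), where marginal(x) = Σ_j π_j·f_j(x).
Component likelihoods at x = 0.6:
  L_A = 0.557825
  L_B = 0.546354
Weight by the priors:
  π_A·L_A = 0.61 × 0.557825 = 0.340273
  π_B·L_B = 0.39 × 0.546354 = 0.213078
Sum: 0.340273 + 0.213078 = 0.553351
P(Population B | x) = 0.213078 / 0.553351 ≈ 0.385

0.385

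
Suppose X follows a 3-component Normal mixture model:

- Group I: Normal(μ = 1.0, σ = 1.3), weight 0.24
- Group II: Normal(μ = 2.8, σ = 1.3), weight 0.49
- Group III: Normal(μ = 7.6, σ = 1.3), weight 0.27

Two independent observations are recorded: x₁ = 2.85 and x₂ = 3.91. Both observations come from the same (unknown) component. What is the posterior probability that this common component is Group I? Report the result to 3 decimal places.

0.021

Apply Bayes' rule: the posterior for each component is proportional to its prior times its likelihood at x.
Since both observations come from the same component, the likelihood for component k is f_k(x₁)·f_k(x₂).
  f_I = [0.111484] × [0.0250556] = 0.00279329
  f_II = [0.306652] × [0.213135] = 0.0653582
  f_III = [0.000387189] × [0.00546312] = 2.11526e-06
Prior × likelihood for each component:
  P(Z=I)·f_I = 0.24 × 0.00279329 = 0.00067039
  P(Z=II)·f_II = 0.49 × 0.0653582 = 0.0320255
  P(Z=III)·f_III = 0.27 × 2.11526e-06 = 5.7112e-07
Denominator: 0.00067039 + 0.0320255 + 5.7112e-07 = 0.0326965
Responsibility of Group I: 0.00067039 / 0.0326965 ≈ 0.021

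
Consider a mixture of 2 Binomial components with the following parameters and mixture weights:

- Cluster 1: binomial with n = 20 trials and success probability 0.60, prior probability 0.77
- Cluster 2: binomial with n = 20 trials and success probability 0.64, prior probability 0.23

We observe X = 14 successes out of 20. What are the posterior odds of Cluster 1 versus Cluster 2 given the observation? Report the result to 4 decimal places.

The posterior odds equal the prior odds times the likelihood ratio: (π_i/π_j)·(f_i(x)/f_j(x)).
Evaluate each component's likelihood at the observed value:
  L_1 = 0.124412
  L_2 = 0.163199
0.095797 / 0.0375358 ≈ 2.5521

2.5521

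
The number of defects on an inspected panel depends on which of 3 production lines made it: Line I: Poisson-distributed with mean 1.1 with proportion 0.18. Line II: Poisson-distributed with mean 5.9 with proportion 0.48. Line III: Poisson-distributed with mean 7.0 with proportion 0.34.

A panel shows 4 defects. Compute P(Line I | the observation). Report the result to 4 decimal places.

0.0362

P(component k | x) = π_k·f_k(x) / marginal(x), where marginal(x) = Σ_j π_j·f_j(x).
Poisson probabilities:
  L_I = 0.0203065
  L_II = 0.138312
  L_III = 0.0912262
Unnormalised posteriors:
  π_I·L_I = 0.18 × 0.0203065 = 0.00365517
  π_II·L_II = 0.48 × 0.138312 = 0.0663897
  π_III·L_III = 0.34 × 0.0912262 = 0.0310169
Denominator: 0.00365517 + 0.0663897 + 0.0310169 = 0.101062
Responsibility of Line I: 0.00365517 / 0.101062 ≈ 0.0362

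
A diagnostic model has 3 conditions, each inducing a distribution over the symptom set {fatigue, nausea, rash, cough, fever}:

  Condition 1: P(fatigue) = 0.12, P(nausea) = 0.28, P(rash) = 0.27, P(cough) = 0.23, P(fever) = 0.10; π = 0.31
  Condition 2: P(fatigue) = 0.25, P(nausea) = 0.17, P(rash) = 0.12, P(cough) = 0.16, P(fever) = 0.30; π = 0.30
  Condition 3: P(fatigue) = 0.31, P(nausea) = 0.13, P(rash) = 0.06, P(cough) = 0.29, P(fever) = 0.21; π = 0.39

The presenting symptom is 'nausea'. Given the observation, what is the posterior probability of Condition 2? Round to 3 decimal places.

Apply Bayes' rule: the posterior for each component is proportional to its prior times its likelihood at x.
Evaluate each component's likelihood at the observed value:
  f_1 = P(nausea | comp) = 0.28
  f_2 = P(nausea | comp) = 0.17
  f_3 = P(nausea | comp) = 0.13
Prior × likelihood for each component:
  π_1·f_1 = 0.31 × 0.28 = 0.0868
  π_2·f_2 = 0.30 × 0.17 = 0.051
  π_3·f_3 = 0.39 × 0.13 = 0.0507
Marginal: 0.0868 + 0.051 + 0.0507 = 0.1885
So the posterior for Condition 2 is 0.051 / 0.1885 ≈ 0.271.

0.271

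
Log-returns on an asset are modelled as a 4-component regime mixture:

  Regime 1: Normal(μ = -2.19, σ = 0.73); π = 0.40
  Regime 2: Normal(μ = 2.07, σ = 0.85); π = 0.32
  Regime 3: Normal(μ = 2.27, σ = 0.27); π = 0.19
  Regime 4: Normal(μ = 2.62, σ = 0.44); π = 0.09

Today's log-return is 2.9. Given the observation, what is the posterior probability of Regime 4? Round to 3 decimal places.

Apply Bayes' rule: the posterior for each component is proportional to its prior times its likelihood at x.
Evaluate each component's likelihood at the observed value:
  f_1 = 1.5153e-11
  f_2 = 0.291368
  f_3 = 0.0971181
  f_4 = 0.740494
Prior × likelihood for each component:
  w_1·f_1 = 0.40 × 1.5153e-11 = 6.0612e-12
  w_2·f_2 = 0.32 × 0.291368 = 0.0932379
  w_3·f_3 = 0.19 × 0.0971181 = 0.0184524
  w_4·f_4 = 0.09 × 0.740494 = 0.0666445
Normaliser: 6.0612e-12 + 0.0932379 + 0.0184524 + 0.0666445 = 0.178335
P(Regime 4 | x) ≈ 0.374

0.374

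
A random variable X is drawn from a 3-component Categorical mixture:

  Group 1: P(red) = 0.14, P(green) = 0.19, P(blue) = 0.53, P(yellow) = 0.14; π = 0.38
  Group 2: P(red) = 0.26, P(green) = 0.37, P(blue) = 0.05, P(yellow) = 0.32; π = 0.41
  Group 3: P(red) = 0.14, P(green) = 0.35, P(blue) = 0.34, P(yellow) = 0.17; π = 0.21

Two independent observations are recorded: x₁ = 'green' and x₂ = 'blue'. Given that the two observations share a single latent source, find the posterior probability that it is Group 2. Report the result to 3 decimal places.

0.107

Posterior ∝ prior × likelihood, so P(k | x) ∝ P(Z=k) f_k(x); normalise over all components.
Since both observations come from the same component, the likelihood for component k is f_k(x₁)·f_k(x₂).
  p_1 = [0.19] × [0.53] = 0.1007
  p_2 = [0.37] × [0.05] = 0.0185
  p_3 = [0.35] × [0.34] = 0.119
Weight by the priors:
  P(Z=1)·p_1 = 0.38 × 0.1007 = 0.038266
  P(Z=2)·p_2 = 0.41 × 0.0185 = 0.007585
  P(Z=3)·p_3 = 0.21 × 0.119 = 0.02499
Sum: 0.038266 + 0.007585 + 0.02499 = 0.070841
Responsibility of Group 2: 0.007585 / 0.070841 ≈ 0.107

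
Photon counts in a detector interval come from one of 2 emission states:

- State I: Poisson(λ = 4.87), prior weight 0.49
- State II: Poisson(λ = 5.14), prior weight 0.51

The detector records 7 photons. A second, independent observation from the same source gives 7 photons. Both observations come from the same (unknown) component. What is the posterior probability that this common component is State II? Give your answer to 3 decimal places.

By Bayes' theorem, P(k | x) = π_k f_k(x) / Σ_j π_j f_j(x).
Since both observations come from the same component, the likelihood for component k is f_k(x₁)·f_k(x₂).
  p_I = [e^(−4.87)·4.87^7/7! = 0.0989141] × [0.0989141] = 0.00978399
  p_II = [e^(−5.14)·5.14^7/7! = 0.110163] × [0.110163] = 0.012136
Prior × likelihood for each component:
  π_I·p_I = 0.49 × 0.00978399 = 0.00479416
  π_II·p_II = 0.51 × 0.012136 = 0.00618936
Denominator: 0.00479416 + 0.00618936 = 0.0109835
P(State II | x₁,x₂) ≈ 0.564

0.564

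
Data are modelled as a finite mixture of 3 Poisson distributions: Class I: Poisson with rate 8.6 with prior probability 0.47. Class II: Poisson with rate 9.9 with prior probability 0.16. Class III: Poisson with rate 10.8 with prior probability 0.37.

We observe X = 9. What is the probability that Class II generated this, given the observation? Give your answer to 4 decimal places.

0.1641

Apply Bayes' rule: the posterior for each component is proportional to its prior times its likelihood at x.
Poisson probabilities:
  p_I = 0.130554
  p_II = 0.12631
  p_III = 0.112375
Weight by the priors:
  w_I·p_I = 0.47 × 0.130554 = 0.0613604
  w_II·p_II = 0.16 × 0.12631 = 0.0202096
  w_III·p_III = 0.37 × 0.112375 = 0.0415788
Denominator: 0.0613604 + 0.0202096 + 0.0415788 = 0.123149
So the posterior for Class II is 0.0202096 / 0.123149 ≈ 0.1641.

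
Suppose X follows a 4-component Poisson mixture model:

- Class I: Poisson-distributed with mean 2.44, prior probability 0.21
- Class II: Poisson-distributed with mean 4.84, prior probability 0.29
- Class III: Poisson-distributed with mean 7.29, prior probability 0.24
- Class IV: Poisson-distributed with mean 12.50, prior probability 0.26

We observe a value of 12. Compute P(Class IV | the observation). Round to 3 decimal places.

The responsibility of component k is w_k f_k(x) divided by Σ_j w_j f_j(x).
Component likelihoods at x = 12:
  p_I = 8.10331e-06
  p_II = 0.00272786
  p_III = 0.0320912
  p_IV = 0.113215
Weight by the priors:
  w_I·p_I = 0.21 × 8.10331e-06 = 1.70169e-06
  w_II·p_II = 0.29 × 0.00272786 = 0.000791079
  w_III·p_III = 0.24 × 0.0320912 = 0.0077019
  w_IV·p_IV = 0.26 × 0.113215 = 0.0294358
Marginal: 1.70169e-06 + 0.000791079 + 0.0077019 + 0.0294358 = 0.0379305
P(Class IV | 12) = 0.0294358 / 0.0379305 ≈ 0.776

0.776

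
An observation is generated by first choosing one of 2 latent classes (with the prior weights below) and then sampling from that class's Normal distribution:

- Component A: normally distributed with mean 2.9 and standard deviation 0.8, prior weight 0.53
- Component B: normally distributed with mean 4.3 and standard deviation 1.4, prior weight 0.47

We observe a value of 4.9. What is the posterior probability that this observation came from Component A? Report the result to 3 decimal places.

0.087

By Bayes' theorem, P(k | x) = π_k f_k(x) / Σ_j π_j f_j(x).
Component likelihoods at x = 4.9:
  f_A = (1/(0.8·√(2π)))·exp(−(4.9−2.9)²/(2·0.8²)) = 0.498678·exp(-3.12500) = 0.0219104
  f_B = (1/(1.4·√(2π)))·exp(−(4.9−4.3)²/(2·1.4²)) = 0.284959·exp(-0.09184) = 0.259955
Multiply by the mixture weights:
  π_A·f_A = 0.53 × 0.0219104 = 0.0116125
  π_B·f_B = 0.47 × 0.259955 = 0.122179
Denominator: 0.0116125 + 0.122179 = 0.133791
Responsibility of Component A: 0.0116125 / 0.133791 ≈ 0.087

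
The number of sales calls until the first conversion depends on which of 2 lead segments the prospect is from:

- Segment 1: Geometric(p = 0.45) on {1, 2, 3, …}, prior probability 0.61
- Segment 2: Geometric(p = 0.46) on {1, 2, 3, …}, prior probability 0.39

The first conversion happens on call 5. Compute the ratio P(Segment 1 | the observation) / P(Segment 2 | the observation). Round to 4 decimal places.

1.6466

Posterior odds = (π_i f_i(x)) / (π_j f_j(x)); the normalising sum cancels.
Component likelihoods at x = 5:
  f_1 = 0.0411778
  f_2 = 0.0391141
0.0251185 / 0.0152545 ≈ 1.6466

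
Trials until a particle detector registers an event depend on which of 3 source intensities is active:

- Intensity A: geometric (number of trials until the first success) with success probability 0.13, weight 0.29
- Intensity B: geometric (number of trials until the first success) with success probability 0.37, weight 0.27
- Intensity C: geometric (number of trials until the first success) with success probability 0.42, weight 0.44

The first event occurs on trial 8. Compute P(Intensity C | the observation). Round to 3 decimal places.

0.183

The responsibility of component k is π_k f_k(x) divided by Σ_j π_j f_j(x).
Geometric probabilities:
  f_A = 0.13·(1−0.13)^7 = 0.13·0.377255 = 0.0490431
  f_B = 0.37·(1−0.37)^7 = 0.37·0.0393898 = 0.0145742
  f_C = 0.42·(1−0.42)^7 = 0.42·0.0220798 = 0.00927353
Unnormalised posteriors:
  π_A·f_A = 0.29 × 0.0490431 = 0.0142225
  π_B·f_B = 0.27 × 0.0145742 = 0.00393504
  π_C·f_C = 0.44 × 0.00927353 = 0.00408035
Marginal: 0.0142225 + 0.00393504 + 0.00408035 = 0.0222379
Responsibility of Intensity C: 0.00408035 / 0.0222379 ≈ 0.183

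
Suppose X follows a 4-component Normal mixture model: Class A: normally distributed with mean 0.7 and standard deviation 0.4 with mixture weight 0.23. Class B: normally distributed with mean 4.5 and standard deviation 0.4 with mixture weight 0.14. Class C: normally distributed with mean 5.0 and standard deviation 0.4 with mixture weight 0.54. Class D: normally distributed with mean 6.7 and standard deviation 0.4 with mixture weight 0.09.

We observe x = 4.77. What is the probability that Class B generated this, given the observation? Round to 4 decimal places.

The responsibility of component k is π_k f_k(x) divided by Σ_j π_j f_j(x).
Component likelihoods at x = 4.77:
  L_A = (1/(0.4·√(2π)))·exp(−(4.77−0.7)²/(2·0.4²)) = 0.997356·exp(-51.76531) = 3.29201e-23
  L_B = (1/(0.4·√(2π)))·exp(−(4.77−4.5)²/(2·0.4²)) = 0.997356·exp(-0.22781) = 0.794168
  L_C = (1/(0.4·√(2π)))·exp(−(4.77−5.0)²/(2·0.4²)) = 0.997356·exp(-0.16531) = 0.845387
  L_D = (1/(0.4·√(2π)))·exp(−(4.77−6.7)²/(2·0.4²)) = 0.997356·exp(-11.64031) = 8.78065e-06
Unnormalised posteriors:
  π_A·L_A = 0.23 × 3.29201e-23 = 7.57161e-24
  π_B·L_B = 0.14 × 0.794168 = 0.111184
  π_C·L_C = 0.54 × 0.845387 = 0.456509
  π_D·L_D = 0.09 × 8.78065e-06 = 7.90258e-07
Denominator: 7.57161e-24 + 0.111184 + 0.456509 + 7.90258e-07 = 0.567693
P(Class B | x) = 0.111184 / 0.567693 ≈ 0.1959

0.1959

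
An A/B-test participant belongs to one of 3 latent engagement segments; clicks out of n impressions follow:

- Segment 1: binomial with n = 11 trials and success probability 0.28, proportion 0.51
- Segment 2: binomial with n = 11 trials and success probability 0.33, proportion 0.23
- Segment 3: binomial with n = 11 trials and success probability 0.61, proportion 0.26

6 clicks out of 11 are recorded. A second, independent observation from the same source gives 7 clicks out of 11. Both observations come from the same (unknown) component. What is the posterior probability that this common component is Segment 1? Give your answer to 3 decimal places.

Posterior ∝ prior × likelihood, so P(k | x) ∝ π_k f_k(x); normalise over all components.
Since both observations come from the same component, the likelihood for component k is f_k(x₁)·f_k(x₂).
  f_1 = [C(11,6)·0.28^6·0.72^5 = 462·0.00048189·0.193492 = 0.0430777] × [0.011966] = 0.000515469
  f_2 = [C(11,6)·0.33^6·0.67^5 = 462·0.00129147·0.135013 = 0.0805563] × [0.0283407] = 0.00228302
  f_3 = [C(11,6)·0.61^6·0.39^5 = 462·0.0515204·0.00902242 = 0.214755] × [0.239928] = 0.0515259
Prior × likelihood for each component:
  π_1·f_1 = 0.51 × 0.000515469 = 0.000262889
  π_2·f_2 = 0.23 × 0.00228302 = 0.000525095
  π_3·f_3 = 0.26 × 0.0515259 = 0.0133967
Sum: 0.000262889 + 0.000525095 + 0.0133967 = 0.0141847
So the posterior for Segment 1 is 0.000262889 / 0.0141847 ≈ 0.019.

0.019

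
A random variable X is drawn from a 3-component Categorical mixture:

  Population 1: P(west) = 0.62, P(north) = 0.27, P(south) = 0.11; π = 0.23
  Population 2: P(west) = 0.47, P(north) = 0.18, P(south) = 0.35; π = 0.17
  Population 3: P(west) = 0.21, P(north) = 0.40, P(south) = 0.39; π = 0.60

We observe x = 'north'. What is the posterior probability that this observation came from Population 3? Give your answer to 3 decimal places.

The responsibility of component k is P(Z=k) f_k(x) divided by Σ_j P(Z=j) f_j(x).
Categorical probabilities:
  f_1 = P(north | comp) = 0.27
  f_2 = P(north | comp) = 0.18
  f_3 = P(north | comp) = 0.40
Weight by the priors:
  P(Z=1)·f_1 = 0.23 × 0.27 = 0.0621
  P(Z=2)·f_2 = 0.17 × 0.18 = 0.0306
  P(Z=3)·f_3 = 0.60 × 0.4 = 0.24
Evidence: 0.0621 + 0.0306 + 0.24 = 0.3327
P(Population 3 | 'north') ≈ 0.721

0.721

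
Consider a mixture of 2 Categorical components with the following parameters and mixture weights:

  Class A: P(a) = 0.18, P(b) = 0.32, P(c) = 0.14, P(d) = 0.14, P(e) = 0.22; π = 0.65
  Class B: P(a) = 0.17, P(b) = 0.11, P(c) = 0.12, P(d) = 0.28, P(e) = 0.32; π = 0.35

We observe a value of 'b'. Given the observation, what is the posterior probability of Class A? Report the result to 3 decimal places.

The responsibility of component k is P(Z=k) f_k(x) divided by Σ_j P(Z=j) f_j(x).
Evaluate each component's likelihood at the observed value:
  p_A = 0.32
  p_B = 0.11
Unnormalised posteriors:
  P(Z=A)·p_A = 0.65 × 0.32 = 0.208
  P(Z=B)·p_B = 0.35 × 0.11 = 0.0385
Sum: 0.208 + 0.0385 = 0.2465
Responsibility of Class A: 0.208 / 0.2465 ≈ 0.844

0.844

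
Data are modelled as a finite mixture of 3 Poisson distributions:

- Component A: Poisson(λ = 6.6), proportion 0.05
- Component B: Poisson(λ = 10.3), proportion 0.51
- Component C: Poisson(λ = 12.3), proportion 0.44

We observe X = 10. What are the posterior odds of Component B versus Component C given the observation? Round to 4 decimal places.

Posterior odds = (w_i f_i(x)) / (w_j f_j(x)); the normalising sum cancels.
Poisson probabilities:
  f_A = 0.058794
  f_B = 0.124559
  f_C = 0.0994182
Posterior odds = (w_B·f_B) / (w_C·f_C) = (0.51·0.124559) / (0.44·0.0994182) = 0.0635252 / 0.043744 ≈ 1.4522

1.4522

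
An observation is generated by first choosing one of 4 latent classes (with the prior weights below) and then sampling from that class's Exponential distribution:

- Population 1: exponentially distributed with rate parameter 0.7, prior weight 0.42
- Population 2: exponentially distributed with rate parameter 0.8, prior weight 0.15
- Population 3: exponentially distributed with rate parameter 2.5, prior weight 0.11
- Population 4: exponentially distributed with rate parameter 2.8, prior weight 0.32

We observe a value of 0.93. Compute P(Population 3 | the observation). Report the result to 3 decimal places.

Apply Bayes' rule: the posterior for each component is proportional to its prior times its likelihood at x.
Evaluate each component's likelihood at the observed value:
  p_1 = 0.365067
  p_2 = 0.380167
  p_3 = 0.244459
  p_4 = 0.207136
Unnormalised posteriors:
  P(Z=1)·p_1 = 0.42 × 0.365067 = 0.153328
  P(Z=2)·p_2 = 0.15 × 0.380167 = 0.0570251
  P(Z=3)·p_3 = 0.11 × 0.244459 = 0.0268904
  P(Z=4)·p_4 = 0.32 × 0.207136 = 0.0662835
Denominator: 0.153328 + 0.0570251 + 0.0268904 + 0.0662835 = 0.303527
Responsibility of Population 3: 0.0268904 / 0.303527 ≈ 0.089

0.089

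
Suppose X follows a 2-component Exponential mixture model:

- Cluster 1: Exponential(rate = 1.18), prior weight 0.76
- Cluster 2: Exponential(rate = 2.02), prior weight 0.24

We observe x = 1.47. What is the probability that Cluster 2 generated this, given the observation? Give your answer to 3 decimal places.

0.136

Posterior ∝ prior × likelihood, so P(k | x) ∝ w_k f_k(x); normalise over all components.
Exponential densities:
  L_1 = 1.18·e^(−1.18·1.47) = 1.18·e^(−1.7346) = 0.208236
  L_2 = 2.02·e^(−2.02·1.47) = 2.02·e^(−2.9694) = 0.103695
Weight by the priors:
  w_1·L_1 = 0.76 × 0.208236 = 0.158259
  w_2·L_2 = 0.24 × 0.103695 = 0.0248868
Sum: 0.158259 + 0.0248868 = 0.183146
P(Cluster 2 | x) ≈ 0.136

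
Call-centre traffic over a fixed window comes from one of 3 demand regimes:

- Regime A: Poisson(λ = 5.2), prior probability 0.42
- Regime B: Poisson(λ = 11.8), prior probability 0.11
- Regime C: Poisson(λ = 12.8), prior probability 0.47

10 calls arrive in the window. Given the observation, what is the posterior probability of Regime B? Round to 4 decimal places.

0.1879

P(component k | x) = π_k·f_k(x) / marginal(x), where marginal(x) = Σ_j π_j·f_j(x).
Evaluate each component's likelihood at the observed value:
  L_A = e^(−5.2)·5.2^10/10! = 0.0219755
  L_B = e^(−11.8)·11.8^10/10! = 0.108239
  L_C = e^(−12.8)·12.8^10/10! = 0.0898188
Prior × likelihood for each component:
  π_A·L_A = 0.42 × 0.0219755 = 0.00922972
  π_B·L_B = 0.11 × 0.108239 = 0.0119062
  π_C·L_C = 0.47 × 0.0898188 = 0.0422148
Sum: 0.00922972 + 0.0119062 + 0.0422148 = 0.0633508
Responsibility of Regime B: 0.0119062 / 0.0633508 ≈ 0.1879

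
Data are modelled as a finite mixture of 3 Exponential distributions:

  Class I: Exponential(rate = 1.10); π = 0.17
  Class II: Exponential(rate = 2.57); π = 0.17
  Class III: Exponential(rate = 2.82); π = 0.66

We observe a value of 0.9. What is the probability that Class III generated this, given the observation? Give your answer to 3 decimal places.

Apply Bayes' rule: the posterior for each component is proportional to its prior times its likelihood at x.
Evaluate each component's likelihood at the observed value:
  p_I = 0.408734
  p_II = 0.254337
  p_III = 0.222848
Multiply by the mixture weights:
  w_I·p_I = 0.17 × 0.408734 = 0.0694848
  w_II·p_II = 0.17 × 0.254337 = 0.0432373
  w_III·p_III = 0.66 × 0.222848 = 0.14708
Marginal: 0.0694848 + 0.0432373 + 0.14708 = 0.259802
Responsibility of Class III: 0.14708 / 0.259802 ≈ 0.566

0.566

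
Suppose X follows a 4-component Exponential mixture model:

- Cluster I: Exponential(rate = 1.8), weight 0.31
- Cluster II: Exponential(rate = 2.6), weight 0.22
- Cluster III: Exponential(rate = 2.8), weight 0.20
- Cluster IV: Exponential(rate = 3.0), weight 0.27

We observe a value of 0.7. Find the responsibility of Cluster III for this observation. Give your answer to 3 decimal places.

P(component k | x) = w_k·f_k(x) / marginal(x), where marginal(x) = Σ_j w_j·f_j(x).
Evaluate each component's likelihood at the observed value:
  f_I = 1.8·e^(−1.8·0.7) = 1.8·e^(−1.2600) = 0.510577
  f_II = 2.6·e^(−2.6·0.7) = 2.6·e^(−1.8200) = 0.421267
  f_III = 2.8·e^(−2.8·0.7) = 2.8·e^(−1.9600) = 0.394404
  f_IV = 3.0·e^(−3.0·0.7) = 3.0·e^(−2.1000) = 0.367369
Unnormalised posteriors:
  w_I·f_I = 0.31 × 0.510577 = 0.158279
  w_II·f_II = 0.22 × 0.421267 = 0.0926787
  w_III·f_III = 0.20 × 0.394404 = 0.0788807
  w_IV·f_IV = 0.27 × 0.367369 = 0.0991897
Evidence: 0.158279 + 0.0926787 + 0.0788807 + 0.0991897 = 0.429028
P(Cluster III | x) ≈ 0.184

0.184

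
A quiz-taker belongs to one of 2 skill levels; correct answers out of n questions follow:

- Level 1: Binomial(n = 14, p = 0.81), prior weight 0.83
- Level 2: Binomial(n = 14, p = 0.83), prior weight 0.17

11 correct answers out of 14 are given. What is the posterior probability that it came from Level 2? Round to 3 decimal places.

By Bayes' theorem, P(k | x) = π_k f_k(x) / Σ_j π_j f_j(x).
Evaluate each component's likelihood at the observed value:
  f_1 = C(14,11)·0.81^11·0.19^3 = 364·0.0984771·0.006859 = 0.245865
  f_2 = C(14,11)·0.83^11·0.17^3 = 364·0.128783·0.004913 = 0.230307
Multiply by the mixture weights:
  π_1·f_1 = 0.83 × 0.245865 = 0.204068
  π_2·f_2 = 0.17 × 0.230307 = 0.0391522
Sum: 0.204068 + 0.0391522 = 0.24322
Responsibility of Level 2: 0.0391522 / 0.24322 ≈ 0.161

0.161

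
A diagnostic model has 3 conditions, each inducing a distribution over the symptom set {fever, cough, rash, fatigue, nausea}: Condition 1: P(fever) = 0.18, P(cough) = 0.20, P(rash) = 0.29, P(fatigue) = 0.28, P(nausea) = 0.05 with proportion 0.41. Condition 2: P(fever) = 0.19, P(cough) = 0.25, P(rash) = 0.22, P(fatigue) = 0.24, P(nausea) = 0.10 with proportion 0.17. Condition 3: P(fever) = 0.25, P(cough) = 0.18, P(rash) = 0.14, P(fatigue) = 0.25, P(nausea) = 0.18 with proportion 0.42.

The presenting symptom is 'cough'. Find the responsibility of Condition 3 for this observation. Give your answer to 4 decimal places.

0.3778

P(component k | x) = π_k·f_k(x) / marginal(x), where marginal(x) = Σ_j π_j·f_j(x).
Component likelihoods at x = 'cough':
  L_1 = 0.2
  L_2 = 0.25
  L_3 = 0.18
Multiply by the mixture weights:
  π_1·L_1 = 0.41 × 0.2 = 0.082
  π_2·L_2 = 0.17 × 0.25 = 0.0425
  π_3·L_3 = 0.42 × 0.18 = 0.0756
Normaliser: 0.082 + 0.0425 + 0.0756 = 0.2001
So the posterior for Condition 3 is 0.0756 / 0.2001 ≈ 0.3778.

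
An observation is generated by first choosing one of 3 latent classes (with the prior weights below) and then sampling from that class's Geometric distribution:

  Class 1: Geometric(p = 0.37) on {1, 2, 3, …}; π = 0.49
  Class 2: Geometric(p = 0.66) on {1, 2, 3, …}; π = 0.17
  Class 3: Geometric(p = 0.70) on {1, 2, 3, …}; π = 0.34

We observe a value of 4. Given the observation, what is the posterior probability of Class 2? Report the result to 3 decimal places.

Posterior ∝ prior × likelihood, so P(k | x) ∝ π_k f_k(x); normalise over all components.
Geometric probabilities:
  p_1 = 0.0925174
  p_2 = 0.0259406
  p_3 = 0.0189
Multiply by the mixture weights:
  π_1·p_1 = 0.49 × 0.0925174 = 0.0453335
  π_2·p_2 = 0.17 × 0.0259406 = 0.00440991
  π_3·p_3 = 0.34 × 0.0189 = 0.006426
Denominator: 0.0453335 + 0.00440991 + 0.006426 = 0.0561694
P(Class 2 | data) = 0.00440991 / 0.0561694 ≈ 0.079

0.079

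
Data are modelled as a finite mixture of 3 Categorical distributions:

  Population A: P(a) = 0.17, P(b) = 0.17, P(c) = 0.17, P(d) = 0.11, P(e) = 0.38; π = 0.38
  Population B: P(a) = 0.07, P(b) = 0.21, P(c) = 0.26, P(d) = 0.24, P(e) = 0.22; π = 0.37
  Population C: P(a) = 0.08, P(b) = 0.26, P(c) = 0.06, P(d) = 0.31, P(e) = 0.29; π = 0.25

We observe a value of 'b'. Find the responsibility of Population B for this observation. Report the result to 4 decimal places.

0.3748

By Bayes' theorem, P(k | x) = P(Z=k) f_k(x) / Σ_j P(Z=j) f_j(x).
Categorical probabilities:
  L_A = P(b | comp) = 0.17
  L_B = P(b | comp) = 0.21
  L_C = P(b | comp) = 0.26
Prior × likelihood for each component:
  P(Z=A)·L_A = 0.38 × 0.17 = 0.0646
  P(Z=B)·L_B = 0.37 × 0.21 = 0.0777
  P(Z=C)·L_C = 0.25 × 0.26 = 0.065
Denominator: 0.0646 + 0.0777 + 0.065 = 0.2073
P(Population B | 'b') ≈ 0.3748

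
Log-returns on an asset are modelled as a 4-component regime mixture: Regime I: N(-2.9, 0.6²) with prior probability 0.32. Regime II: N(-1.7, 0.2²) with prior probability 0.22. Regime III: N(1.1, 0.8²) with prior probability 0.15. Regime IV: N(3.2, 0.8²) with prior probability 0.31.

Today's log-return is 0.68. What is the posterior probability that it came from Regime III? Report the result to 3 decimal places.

Apply Bayes' rule: the posterior for each component is proportional to its prior times its likelihood at x.
Evaluate each component's likelihood at the observed value:
  f_I = 1.23616e-08
  f_II = 3.54535e-31
  f_III = 0.434479
  f_IV = 0.00349282
Unnormalised posteriors:
  P(Z=I)·f_I = 0.32 × 1.23616e-08 = 3.95572e-09
  P(Z=II)·f_II = 0.22 × 3.54535e-31 = 7.79977e-32
  P(Z=III)·f_III = 0.15 × 0.434479 = 0.0651719
  P(Z=IV)·f_IV = 0.31 × 0.00349282 = 0.00108278
Normaliser: 3.95572e-09 + 7.79977e-32 + 0.0651719 + 0.00108278 = 0.0662546
Responsibility of Regime III: 0.0651719 / 0.0662546 ≈ 0.984

0.984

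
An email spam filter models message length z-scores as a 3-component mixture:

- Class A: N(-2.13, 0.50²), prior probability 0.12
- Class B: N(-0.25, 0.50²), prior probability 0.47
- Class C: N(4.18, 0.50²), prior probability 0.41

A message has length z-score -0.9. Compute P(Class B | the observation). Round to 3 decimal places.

By Bayes' theorem, P(k | x) = w_k f_k(x) / Σ_j w_j f_j(x).
Evaluate each component's likelihood at the observed value:
  f_A = 0.0387126
  f_B = 0.342737
  f_C = 3.06751e-23
Multiply by the mixture weights:
  w_A·f_A = 0.12 × 0.0387126 = 0.00464551
  w_B·f_B = 0.47 × 0.342737 = 0.161086
  w_C·f_C = 0.41 × 3.06751e-23 = 1.25768e-23
Sum: 0.00464551 + 0.161086 + 1.25768e-23 = 0.165732
P(Class B | -0.9) ≈ 0.972

0.972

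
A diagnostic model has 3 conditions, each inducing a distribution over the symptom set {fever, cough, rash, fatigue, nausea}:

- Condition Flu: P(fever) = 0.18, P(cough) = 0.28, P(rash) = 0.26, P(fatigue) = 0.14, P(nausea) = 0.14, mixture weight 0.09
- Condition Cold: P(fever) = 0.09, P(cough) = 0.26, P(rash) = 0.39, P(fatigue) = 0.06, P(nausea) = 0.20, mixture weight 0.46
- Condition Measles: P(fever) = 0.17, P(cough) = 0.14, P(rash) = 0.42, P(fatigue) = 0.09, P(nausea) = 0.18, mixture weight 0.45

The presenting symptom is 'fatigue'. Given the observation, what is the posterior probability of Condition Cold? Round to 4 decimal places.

The responsibility of component k is π_k f_k(x) divided by Σ_j π_j f_j(x).
Categorical probabilities:
  p_Flu = P(fatigue | comp) = 0.14
  p_Cold = P(fatigue | comp) = 0.06
  p_Measles = P(fatigue | comp) = 0.09
Weight by the priors:
  π_Flu·p_Flu = 0.09 × 0.14 = 0.0126
  π_Cold·p_Cold = 0.46 × 0.06 = 0.0276
  π_Measles·p_Measles = 0.45 × 0.09 = 0.0405
Sum: 0.0126 + 0.0276 + 0.0405 = 0.0807
P(Condition Cold | 'fatigue') ≈ 0.3420

0.3420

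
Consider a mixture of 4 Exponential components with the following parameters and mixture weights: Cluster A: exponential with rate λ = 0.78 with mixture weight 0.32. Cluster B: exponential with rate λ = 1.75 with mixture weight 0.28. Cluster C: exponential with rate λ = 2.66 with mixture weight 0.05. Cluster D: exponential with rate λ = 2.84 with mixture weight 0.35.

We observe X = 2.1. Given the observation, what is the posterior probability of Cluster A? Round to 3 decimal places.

Posterior ∝ prior × likelihood, so P(k | x) ∝ P(Z=k) f_k(x); normalise over all components.
Exponential densities:
  p_A = 0.78·e^(−0.78·2.1) = 0.78·e^(−1.6380) = 0.151607
  p_B = 1.75·e^(−1.75·2.1) = 1.75·e^(−3.6750) = 0.0443615
  p_C = 2.66·e^(−2.66·2.1) = 2.66·e^(−5.5860) = 0.00997499
  p_D = 2.84·e^(−2.84·2.1) = 2.84·e^(−5.9640) = 0.0072977
Prior × likelihood for each component:
  P(Z=A)·p_A = 0.32 × 0.151607 = 0.0485144
  P(Z=B)·p_B = 0.28 × 0.0443615 = 0.0124212
  P(Z=C)·p_C = 0.05 × 0.00997499 = 0.00049875
  P(Z=D)·p_D = 0.35 × 0.0072977 = 0.0025542
Normaliser: 0.0485144 + 0.0124212 + 0.00049875 + 0.0025542 = 0.0639885
Responsibility of Cluster A: 0.0485144 / 0.0639885 ≈ 0.758

0.758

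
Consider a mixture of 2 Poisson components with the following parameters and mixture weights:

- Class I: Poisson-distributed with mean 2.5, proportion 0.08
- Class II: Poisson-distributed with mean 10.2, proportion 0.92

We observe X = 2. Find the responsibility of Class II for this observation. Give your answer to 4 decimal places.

0.0798

The responsibility of component k is w_k f_k(x) divided by Σ_j w_j f_j(x).
Evaluate each component's likelihood at the observed value:
  L_I = e^(−2.5)·2.5^2/2! = 0.256516
  L_II = e^(−10.2)·10.2^2/2! = 0.0019336
Prior × likelihood for each component:
  w_I·L_I = 0.08 × 0.256516 = 0.0205212
  w_II·L_II = 0.92 × 0.0019336 = 0.00177891
Sum: 0.0205212 + 0.00177891 = 0.0223002
P(Class II | 2) ≈ 0.0798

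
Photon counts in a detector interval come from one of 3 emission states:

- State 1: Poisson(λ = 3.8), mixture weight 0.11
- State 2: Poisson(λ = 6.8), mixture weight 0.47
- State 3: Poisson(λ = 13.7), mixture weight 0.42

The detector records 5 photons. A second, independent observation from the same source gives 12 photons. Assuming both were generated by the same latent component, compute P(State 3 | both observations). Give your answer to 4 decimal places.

P(component k | x) = π_k·f_k(x) / marginal(x), where marginal(x) = Σ_j π_j·f_j(x).
Since both observations come from the same component, the likelihood for component k is f_k(x₁)·f_k(x₂).
  f_1 = [e^(−3.8)·3.8^5/5! = 0.147713] × [0.000423396] = 6.2541e-05
  f_2 = [e^(−6.8)·6.8^5/5! = 0.134946] × [0.0227283] = 0.0030671
  f_3 = [e^(−13.7)·13.7^5/5! = 0.00451427] × [0.102441] = 0.000462448
Multiply by the mixture weights:
  π_1·f_1 = 0.11 × 6.2541e-05 = 6.87951e-06
  π_2·f_2 = 0.47 × 0.0030671 = 0.00144154
  π_3·f_3 = 0.42 × 0.000462448 = 0.000194228
Normaliser: 6.87951e-06 + 0.00144154 + 0.000194228 = 0.00164265
P(State 3 | x) ≈ 0.1182

0.1182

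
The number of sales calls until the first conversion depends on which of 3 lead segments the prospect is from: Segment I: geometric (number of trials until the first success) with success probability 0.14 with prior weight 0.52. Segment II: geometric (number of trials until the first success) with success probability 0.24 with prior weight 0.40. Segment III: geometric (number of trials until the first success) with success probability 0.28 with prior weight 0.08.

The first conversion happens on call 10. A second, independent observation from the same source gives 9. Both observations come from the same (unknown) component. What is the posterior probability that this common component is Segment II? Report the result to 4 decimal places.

Posterior ∝ prior × likelihood, so P(k | x) ∝ π_k f_k(x); normalise over all components.
Since both observations come from the same component, the likelihood for component k is f_k(x₁)·f_k(x₂).
  f_I = [0.14·(1−0.14)^9 = 0.14·0.257327 = 0.0360258] × [0.0418905] = 0.00150914
  f_II = [0.24·(1−0.24)^9 = 0.24·0.0845906 = 0.0203018] × [0.0267128] = 0.000542317
  f_III = [0.28·(1−0.28)^9 = 0.28·0.0519987 = 0.0145596] × [0.0202217] = 0.000294421
Prior × likelihood for each component:
  π_I·f_I = 0.52 × 0.00150914 = 0.000784753
  π_II·f_II = 0.40 × 0.000542317 = 0.000216927
  π_III·f_III = 0.08 × 0.000294421 = 2.35537e-05
Marginal: 0.000784753 + 0.000216927 + 2.35537e-05 = 0.00102523
So the posterior for Segment II is 0.000216927 / 0.00102523 ≈ 0.2116.

0.2116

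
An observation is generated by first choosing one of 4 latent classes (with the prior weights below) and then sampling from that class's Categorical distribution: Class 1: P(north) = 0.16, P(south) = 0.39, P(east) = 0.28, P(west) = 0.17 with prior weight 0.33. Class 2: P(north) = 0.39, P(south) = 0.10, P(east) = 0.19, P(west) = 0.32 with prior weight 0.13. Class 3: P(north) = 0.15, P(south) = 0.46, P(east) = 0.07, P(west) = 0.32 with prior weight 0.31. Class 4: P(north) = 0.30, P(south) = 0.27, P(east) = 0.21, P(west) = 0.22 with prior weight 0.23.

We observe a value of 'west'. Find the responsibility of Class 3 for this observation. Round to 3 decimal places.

Posterior ∝ prior × likelihood, so P(k | x) ∝ π_k f_k(x); normalise over all components.
Evaluate each component's likelihood at the observed value:
  f_1 = 0.17
  f_2 = 0.32
  f_3 = 0.32
  f_4 = 0.22
Weight by the priors:
  π_1·f_1 = 0.33 × 0.17 = 0.0561
  π_2·f_2 = 0.13 × 0.32 = 0.0416
  π_3·f_3 = 0.31 × 0.32 = 0.0992
  π_4·f_4 = 0.23 × 0.22 = 0.0506
Sum: 0.0561 + 0.0416 + 0.0992 + 0.0506 = 0.2475
P(Class 3 | 'west') = 0.0992 / 0.2475 ≈ 0.401

0.401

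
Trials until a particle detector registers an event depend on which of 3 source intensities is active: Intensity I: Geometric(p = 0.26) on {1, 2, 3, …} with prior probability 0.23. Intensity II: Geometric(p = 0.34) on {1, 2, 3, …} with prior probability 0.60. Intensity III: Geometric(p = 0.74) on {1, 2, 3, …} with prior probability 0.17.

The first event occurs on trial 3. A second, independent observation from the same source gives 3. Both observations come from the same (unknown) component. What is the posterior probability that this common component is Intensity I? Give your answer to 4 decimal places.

0.2555

The responsibility of component k is P(Z=k) f_k(x) divided by Σ_j P(Z=j) f_j(x).
Since both observations come from the same component, the likelihood for component k is f_k(x₁)·f_k(x₂).
  L_I = [0.26·(1−0.26)^2 = 0.26·0.5476 = 0.142376] × [0.142376] = 0.0202709
  L_II = [0.34·(1−0.34)^2 = 0.34·0.4356 = 0.148104] × [0.148104] = 0.0219348
  L_III = [0.74·(1−0.74)^2 = 0.74·0.0676 = 0.050024] × [0.050024] = 0.0025024
Prior × likelihood for each component:
  P(Z=I)·L_I = 0.23 × 0.0202709 = 0.00466231
  P(Z=II)·L_II = 0.60 × 0.0219348 = 0.0131609
  P(Z=III)·L_III = 0.17 × 0.0025024 = 0.000425408
Normaliser: 0.00466231 + 0.0131609 + 0.000425408 = 0.0182486
Responsibility of Intensity I: 0.00466231 / 0.0182486 ≈ 0.2555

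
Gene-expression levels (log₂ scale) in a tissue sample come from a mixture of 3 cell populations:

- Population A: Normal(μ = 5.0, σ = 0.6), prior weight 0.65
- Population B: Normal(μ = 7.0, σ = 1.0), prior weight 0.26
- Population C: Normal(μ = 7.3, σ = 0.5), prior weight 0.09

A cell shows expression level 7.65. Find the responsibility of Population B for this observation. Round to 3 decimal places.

0.599

By Bayes' theorem, P(k | x) = P(Z=k) f_k(x) / Σ_j P(Z=j) f_j(x).
Evaluate each component's likelihood at the observed value:
  p_A = 3.8626e-05
  p_B = 0.322972
  p_C = 0.624508
Unnormalised posteriors:
  P(Z=A)·p_A = 0.65 × 3.8626e-05 = 2.51069e-05
  P(Z=B)·p_B = 0.26 × 0.322972 = 0.0839728
  P(Z=C)·p_C = 0.09 × 0.624508 = 0.0562057
Denominator: 2.51069e-05 + 0.0839728 + 0.0562057 = 0.140204
So the posterior for Population B is 0.0839728 / 0.140204 ≈ 0.599.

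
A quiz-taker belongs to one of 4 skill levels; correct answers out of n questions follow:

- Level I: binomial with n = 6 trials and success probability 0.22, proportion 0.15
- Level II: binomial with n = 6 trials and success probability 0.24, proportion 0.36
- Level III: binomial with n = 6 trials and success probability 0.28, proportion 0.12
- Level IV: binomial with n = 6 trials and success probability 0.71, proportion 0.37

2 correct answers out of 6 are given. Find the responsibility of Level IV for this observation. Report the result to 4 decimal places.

0.0981

Apply Bayes' rule: the posterior for each component is proportional to its prior times its likelihood at x.
Evaluate each component's likelihood at the observed value:
  p_I = C(6,2)·0.22^2·0.78^4 = 15·0.0484·0.370151 = 0.268729
  p_II = C(6,2)·0.24^2·0.76^4 = 15·0.0576·0.333622 = 0.288249
  p_III = C(6,2)·0.28^2·0.72^4 = 15·0.0784·0.268739 = 0.316037
  p_IV = C(6,2)·0.71^2·0.29^4 = 15·0.5041·0.00707281 = 0.0534811
Weight by the priors:
  P(Z=I)·p_I = 0.15 × 0.268729 = 0.0403094
  P(Z=II)·p_II = 0.36 × 0.288249 = 0.10377
  P(Z=III)·p_III = 0.12 × 0.316037 = 0.0379244
  P(Z=IV)·p_IV = 0.37 × 0.0534811 = 0.019788
Denominator: 0.0403094 + 0.10377 + 0.0379244 + 0.019788 = 0.201791
P(Level IV | x) = 0.019788 / 0.201791 ≈ 0.0981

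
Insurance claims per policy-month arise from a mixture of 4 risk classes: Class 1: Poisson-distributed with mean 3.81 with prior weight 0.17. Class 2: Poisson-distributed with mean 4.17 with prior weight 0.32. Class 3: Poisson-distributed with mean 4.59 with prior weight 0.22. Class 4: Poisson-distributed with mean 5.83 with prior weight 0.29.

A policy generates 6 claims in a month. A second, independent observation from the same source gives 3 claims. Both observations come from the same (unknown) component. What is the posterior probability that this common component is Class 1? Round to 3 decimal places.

0.170

Apply Bayes' rule: the posterior for each component is proportional to its prior times its likelihood at x.
Since both observations come from the same component, the likelihood for component k is f_k(x₁)·f_k(x₂).
  p_1 = [0.0940926] × [0.204156] = 0.0192095
  p_2 = [0.112843] × [0.186745] = 0.0210729
  p_3 = [0.131866] × [0.163635] = 0.0215778
  p_4 = [0.160229] × [0.0970326] = 0.0155475
Prior × likelihood for each component:
  w_1·p_1 = 0.17 × 0.0192095 = 0.00326562
  w_2·p_2 = 0.32 × 0.0210729 = 0.00674334
  w_3·p_3 = 0.22 × 0.0215778 = 0.00474712
  w_4·p_4 = 0.29 × 0.0155475 = 0.00450876
Evidence: 0.00326562 + 0.00674334 + 0.00474712 + 0.00450876 = 0.0192648
So the posterior for Class 1 is 0.00326562 / 0.0192648 ≈ 0.170.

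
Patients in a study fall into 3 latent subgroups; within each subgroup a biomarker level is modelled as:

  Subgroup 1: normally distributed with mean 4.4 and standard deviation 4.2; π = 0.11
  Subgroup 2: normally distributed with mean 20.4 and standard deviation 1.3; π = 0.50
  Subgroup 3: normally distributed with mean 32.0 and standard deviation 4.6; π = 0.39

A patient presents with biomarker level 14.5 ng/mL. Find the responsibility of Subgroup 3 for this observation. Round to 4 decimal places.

0.0400

By Bayes' theorem, P(k | x) = π_k f_k(x) / Σ_j π_j f_j(x).
Evaluate each component's likelihood at the observed value:
  p_1 = 0.00527138
  p_2 = 1.03335e-05
  p_3 = 6.24262e-05
Prior × likelihood for each component:
  π_1·p_1 = 0.11 × 0.00527138 = 0.000579852
  π_2·p_2 = 0.50 × 1.03335e-05 = 5.16675e-06
  π_3·p_3 = 0.39 × 6.24262e-05 = 2.43462e-05
Sum: 0.000579852 + 5.16675e-06 + 2.43462e-05 = 0.000609365
P(Subgroup 3 | x) = 2.43462e-05 / 0.000609365 ≈ 0.0400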